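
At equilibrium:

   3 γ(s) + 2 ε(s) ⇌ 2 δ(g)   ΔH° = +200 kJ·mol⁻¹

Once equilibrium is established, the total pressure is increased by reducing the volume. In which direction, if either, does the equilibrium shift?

Gas moles: reactants 0, products 2 (Δn_gas = +2). Compression shifts the system toward the side with fewer moles of gas — to the left.

left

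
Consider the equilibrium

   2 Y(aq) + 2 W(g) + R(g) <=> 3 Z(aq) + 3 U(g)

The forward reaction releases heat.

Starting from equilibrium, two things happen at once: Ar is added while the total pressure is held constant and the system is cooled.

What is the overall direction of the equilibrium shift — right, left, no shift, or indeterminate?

right

Adding inert gas at constant total pressure expands the volume, scaling every reacting partial pressure by the same factor. Δn_gas = 3 − 3 = 0, so Q is unchanged — no shift.
The forward reaction is exothermic. Lowering T favours the exothermic direction — shift to the right.
Only the nonzero effect(s) matter; the net shift is to the right.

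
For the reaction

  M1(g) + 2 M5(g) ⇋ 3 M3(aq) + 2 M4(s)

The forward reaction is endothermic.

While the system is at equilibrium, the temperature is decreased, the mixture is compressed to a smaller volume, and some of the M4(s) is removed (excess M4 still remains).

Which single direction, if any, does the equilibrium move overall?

The forward reaction is endothermic. Lowering T favours the exothermic direction — shift to the left.
Gas moles: reactants 3, products 0 (Δn_gas = -3). Compression shifts the system toward the side with fewer moles of gas — to the right.
M4 is a pure solid; its activity is 1 regardless of amount, so Q is unaffected — no shift from this change.
The individual effects push in opposite directions; without quantitative information the net direction cannot be determined.

cannot be determined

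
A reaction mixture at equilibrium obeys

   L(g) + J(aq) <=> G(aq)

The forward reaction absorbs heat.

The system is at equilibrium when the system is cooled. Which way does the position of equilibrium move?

The forward reaction is endothermic. Lowering T favours the exothermic direction — shift to the left.

left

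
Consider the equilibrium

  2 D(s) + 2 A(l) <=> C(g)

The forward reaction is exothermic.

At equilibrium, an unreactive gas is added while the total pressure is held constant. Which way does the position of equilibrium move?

Adding inert gas at constant total pressure expands the volume and lowers every reacting partial pressure. With Δn_gas = 1 − 0 = +1, Q moves away from K toward the side with fewer gas moles, so the system shifts toward the side with more gas moles — to the right.

right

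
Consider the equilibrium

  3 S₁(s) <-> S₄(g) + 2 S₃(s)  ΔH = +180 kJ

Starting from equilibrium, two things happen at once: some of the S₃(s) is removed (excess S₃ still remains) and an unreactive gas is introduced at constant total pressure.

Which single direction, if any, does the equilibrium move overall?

right

S₃ is a pure solid; its activity is 1 regardless of amount, so Q is unaffected — no shift from this change.
Adding inert gas at constant total pressure expands the volume and lowers every reacting partial pressure. With Δn_gas = 1 − 0 = +1, Q moves away from K toward the side with fewer gas moles, so the system shifts toward the side with more gas moles — to the right.
Only the nonzero effect(s) matter; the net shift is to the right.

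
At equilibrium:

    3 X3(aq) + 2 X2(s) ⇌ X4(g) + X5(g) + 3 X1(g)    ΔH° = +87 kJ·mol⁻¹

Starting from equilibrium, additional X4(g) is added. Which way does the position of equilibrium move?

left

Adding X4 (g), a product, drives the reaction to the left.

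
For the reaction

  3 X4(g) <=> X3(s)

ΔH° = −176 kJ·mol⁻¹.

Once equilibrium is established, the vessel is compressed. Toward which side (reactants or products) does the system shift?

right

Gas moles: reactants 3, products 0 (Δn_gas = -3). Compression shifts the system toward the side with fewer moles of gas — to the right.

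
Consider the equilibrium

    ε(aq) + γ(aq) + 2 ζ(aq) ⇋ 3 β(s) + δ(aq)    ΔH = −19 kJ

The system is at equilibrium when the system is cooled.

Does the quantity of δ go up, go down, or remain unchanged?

increases

The forward reaction is exothermic. Lowering T favours the exothermic direction — shift to the right.
The net shift is to the right. δ is a product, so its amount increases.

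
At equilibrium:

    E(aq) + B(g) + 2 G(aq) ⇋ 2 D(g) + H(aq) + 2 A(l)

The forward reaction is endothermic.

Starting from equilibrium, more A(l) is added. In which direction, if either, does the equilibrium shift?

A is a pure liquid; its activity is 1 regardless of amount, so Q is unaffected — no shift from this change.

no shift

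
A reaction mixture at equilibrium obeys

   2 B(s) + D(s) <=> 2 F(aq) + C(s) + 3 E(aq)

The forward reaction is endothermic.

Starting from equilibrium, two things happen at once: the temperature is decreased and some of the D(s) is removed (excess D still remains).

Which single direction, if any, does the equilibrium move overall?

left

The forward reaction is endothermic. Lowering T favours the exothermic direction — shift to the left.
D is a pure solid; its activity is 1 regardless of amount, so Q is unaffected — no shift from this change.
Only the nonzero effect(s) matter; the net shift is to the left.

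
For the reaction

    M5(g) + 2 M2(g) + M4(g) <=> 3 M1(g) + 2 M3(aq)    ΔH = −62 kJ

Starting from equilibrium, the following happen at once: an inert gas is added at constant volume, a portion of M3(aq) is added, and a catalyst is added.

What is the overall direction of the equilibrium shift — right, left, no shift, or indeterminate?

At constant volume, adding an inert gas leaves every reacting species' partial pressure unchanged, so Q is unchanged — no shift from this change.
Adding M3 (aq), a product, drives the reaction to the left.
A catalyst speeds both forward and reverse rates equally; it changes neither Q nor K — no shift from this change.
Only the nonzero effect(s) matter; the net shift is to the left.

left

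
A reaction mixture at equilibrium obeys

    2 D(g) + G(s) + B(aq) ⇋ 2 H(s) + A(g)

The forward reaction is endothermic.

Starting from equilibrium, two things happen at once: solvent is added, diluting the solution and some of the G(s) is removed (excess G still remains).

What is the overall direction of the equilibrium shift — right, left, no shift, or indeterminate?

Dilution lowers every aqueous concentration by the same factor. Δn_aq = 0 − 1 = -1, so the system shifts toward the side with more dissolved moles — to the left.
G is a pure solid; its activity is 1 regardless of amount, so Q is unaffected — no shift from this change.
Only the nonzero effect(s) matter; the net shift is to the left.

left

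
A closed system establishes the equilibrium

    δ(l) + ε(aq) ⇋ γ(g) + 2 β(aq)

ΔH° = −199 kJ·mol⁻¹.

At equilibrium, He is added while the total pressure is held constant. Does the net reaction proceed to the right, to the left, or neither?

right

Adding inert gas at constant total pressure expands the volume and lowers every reacting partial pressure. With Δn_gas = 1 − 0 = +1, Q moves away from K toward the side with fewer gas moles, so the system shifts toward the side with more gas moles — to the right.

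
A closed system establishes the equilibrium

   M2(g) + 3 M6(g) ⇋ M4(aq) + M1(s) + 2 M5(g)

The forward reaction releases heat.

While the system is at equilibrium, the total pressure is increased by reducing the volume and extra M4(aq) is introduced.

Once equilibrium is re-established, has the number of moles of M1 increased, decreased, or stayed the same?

cannot be determined

Gas moles: reactants 4, products 2 (Δn_gas = -2). Compression shifts the system toward the side with fewer moles of gas — to the right.
Adding M4 (aq), a product, drives the reaction to the left.
The two effects oppose each other, so the net shift — and hence the change in M1 — cannot be determined from the given information.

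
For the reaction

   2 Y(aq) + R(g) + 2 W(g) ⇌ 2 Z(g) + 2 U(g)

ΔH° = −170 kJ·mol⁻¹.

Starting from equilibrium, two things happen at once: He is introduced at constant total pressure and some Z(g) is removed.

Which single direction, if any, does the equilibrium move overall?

Adding inert gas at constant total pressure expands the volume and lowers every reacting partial pressure. With Δn_gas = 4 − 3 = +1, Q moves away from K toward the side with fewer gas moles, so the system shifts toward the side with more gas moles — to the right.
Removing Z (g), a product, drives the reaction to the right.
All effects act in the same direction — net shift to the right.

right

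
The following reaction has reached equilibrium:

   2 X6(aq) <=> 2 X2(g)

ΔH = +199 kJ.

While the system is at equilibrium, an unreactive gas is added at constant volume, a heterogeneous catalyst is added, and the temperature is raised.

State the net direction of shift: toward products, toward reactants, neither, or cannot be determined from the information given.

right

At constant volume, adding an inert gas leaves every reacting species' partial pressure unchanged, so Q is unchanged — no shift from this change.
A catalyst speeds both forward and reverse rates equally; it changes neither Q nor K — no shift from this change.
The forward reaction is endothermic. Raising T favours the endothermic direction — shift to the right.
Only the nonzero effect(s) matter; the net shift is to the right.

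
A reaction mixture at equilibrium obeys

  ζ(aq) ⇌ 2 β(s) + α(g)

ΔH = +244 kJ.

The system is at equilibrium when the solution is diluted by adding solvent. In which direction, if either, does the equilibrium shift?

left

Dilution lowers every aqueous concentration by the same factor. Δn_aq = 0 − 1 = -1, so the system shifts toward the side with more dissolved moles — to the left.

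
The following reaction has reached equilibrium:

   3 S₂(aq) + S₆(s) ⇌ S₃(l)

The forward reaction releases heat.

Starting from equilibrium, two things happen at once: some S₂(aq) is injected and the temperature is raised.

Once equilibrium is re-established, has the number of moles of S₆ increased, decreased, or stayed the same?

cannot be determined

Adding S₂ (aq), a reactant, drives the reaction to the right.
The forward reaction is exothermic. Raising T favours the endothermic direction — shift to the left.
The two effects oppose each other, so the net shift — and hence the change in S₆ — cannot be determined from the given information.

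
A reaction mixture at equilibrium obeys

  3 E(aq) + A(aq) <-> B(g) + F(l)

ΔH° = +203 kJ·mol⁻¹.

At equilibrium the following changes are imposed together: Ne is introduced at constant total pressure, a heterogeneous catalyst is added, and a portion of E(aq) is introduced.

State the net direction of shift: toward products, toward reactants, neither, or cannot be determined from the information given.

Adding inert gas at constant total pressure expands the volume and lowers every reacting partial pressure. With Δn_gas = 1 − 0 = +1, Q moves away from K toward the side with fewer gas moles, so the system shifts toward the side with more gas moles — to the right.
A catalyst speeds both forward and reverse rates equally; it changes neither Q nor K — no shift from this change.
Adding E (aq), a reactant, drives the reaction to the right.
Only the nonzero effect(s) matter; the net shift is to the right.

right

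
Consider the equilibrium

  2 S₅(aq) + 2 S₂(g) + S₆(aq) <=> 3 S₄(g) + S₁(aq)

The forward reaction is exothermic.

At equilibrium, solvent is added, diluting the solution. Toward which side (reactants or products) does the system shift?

Dilution lowers every aqueous concentration by the same factor. Δn_aq = 1 − 3 = -2, so the system shifts toward the side with more dissolved moles — to the left.

left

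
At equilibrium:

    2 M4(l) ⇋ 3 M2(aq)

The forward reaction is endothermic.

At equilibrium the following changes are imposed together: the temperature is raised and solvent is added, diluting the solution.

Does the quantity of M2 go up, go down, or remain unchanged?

increases

The forward reaction is endothermic. Raising T favours the endothermic direction — shift to the right.
Dilution lowers every aqueous concentration by the same factor. Δn_aq = 3 − 0 = +3, so the system shifts toward the side with more dissolved moles — to the right.
The net shift is to the right. M2 is a product, so its amount increases.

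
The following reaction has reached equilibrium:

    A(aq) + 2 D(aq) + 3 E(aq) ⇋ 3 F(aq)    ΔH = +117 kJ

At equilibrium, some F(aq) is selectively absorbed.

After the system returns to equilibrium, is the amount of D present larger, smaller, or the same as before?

decreases

Removing F (aq), a product, drives the reaction to the right.
The net shift is to the right. D is a reactant, so its amount decreases.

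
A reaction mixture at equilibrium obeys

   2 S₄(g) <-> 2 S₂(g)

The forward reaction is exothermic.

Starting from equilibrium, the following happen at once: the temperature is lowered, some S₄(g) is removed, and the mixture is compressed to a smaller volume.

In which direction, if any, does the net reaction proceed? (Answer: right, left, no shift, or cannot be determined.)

The forward reaction is exothermic. Lowering T favours the exothermic direction — shift to the right.
Removing S₄ (g), a reactant, drives the reaction to the left.
Gas moles: reactants 2, products 2. Δn_gas = 0, so a volume change leaves Q equal to K — no shift from this change.
The individual effects push in opposite directions; without quantitative information the net direction cannot be determined.

cannot be determined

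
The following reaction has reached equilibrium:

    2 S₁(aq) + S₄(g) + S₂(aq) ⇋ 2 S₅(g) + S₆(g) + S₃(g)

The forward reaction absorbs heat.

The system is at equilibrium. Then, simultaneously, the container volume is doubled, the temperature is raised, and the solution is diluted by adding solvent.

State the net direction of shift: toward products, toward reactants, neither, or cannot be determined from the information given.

Gas moles: reactants 1, products 4 (Δn_gas = +3). Expansion shifts the system toward the side with more moles of gas — to the right.
The forward reaction is endothermic. Raising T favours the endothermic direction — shift to the right.
Dilution lowers every aqueous concentration by the same factor. Δn_aq = 0 − 3 = -3, so the system shifts toward the side with more dissolved moles — to the left.
The individual effects push in opposite directions; without quantitative information the net direction cannot be determined.

cannot be determined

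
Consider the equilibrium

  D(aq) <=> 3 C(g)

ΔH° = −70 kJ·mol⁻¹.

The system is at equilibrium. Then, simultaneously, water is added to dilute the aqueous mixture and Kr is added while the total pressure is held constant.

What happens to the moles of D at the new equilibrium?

cannot be determined

Dilution lowers every aqueous concentration by the same factor. Δn_aq = 0 − 1 = -1, so the system shifts toward the side with more dissolved moles — to the left.
Adding inert gas at constant total pressure expands the volume and lowers every reacting partial pressure. With Δn_gas = 3 − 0 = +3, Q moves away from K toward the side with fewer gas moles, so the system shifts toward the side with more gas moles — to the right.
The two effects oppose each other, so the net shift — and hence the change in D — cannot be determined from the given information.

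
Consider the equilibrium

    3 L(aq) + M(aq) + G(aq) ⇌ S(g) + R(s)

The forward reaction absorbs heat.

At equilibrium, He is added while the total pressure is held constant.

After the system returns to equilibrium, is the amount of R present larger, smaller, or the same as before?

Adding inert gas at constant total pressure expands the volume and lowers every reacting partial pressure. With Δn_gas = 1 − 0 = +1, Q moves away from K toward the side with fewer gas moles, so the system shifts toward the side with more gas moles — to the right.
The net shift is to the right. R is a product, so its amount increases.

increases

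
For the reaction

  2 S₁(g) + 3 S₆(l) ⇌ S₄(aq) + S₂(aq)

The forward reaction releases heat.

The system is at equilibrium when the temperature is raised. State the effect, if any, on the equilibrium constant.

decreases

K depends on temperature via the van 't Hoff relation. The forward reaction is exothermic, so raising T decreases K.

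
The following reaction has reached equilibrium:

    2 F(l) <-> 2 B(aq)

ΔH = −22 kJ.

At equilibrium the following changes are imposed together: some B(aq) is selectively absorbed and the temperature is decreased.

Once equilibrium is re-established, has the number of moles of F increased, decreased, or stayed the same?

Removing B (aq), a product, drives the reaction to the right.
The forward reaction is exothermic. Lowering T favours the exothermic direction — shift to the right.
The net shift is to the right. F is a reactant, so its amount decreases.

decreases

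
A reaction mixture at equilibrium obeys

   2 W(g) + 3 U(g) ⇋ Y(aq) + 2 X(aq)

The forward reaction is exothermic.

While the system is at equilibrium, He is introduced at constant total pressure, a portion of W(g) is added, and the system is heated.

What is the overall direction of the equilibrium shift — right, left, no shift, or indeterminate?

cannot be determined

Adding inert gas at constant total pressure expands the volume and lowers every reacting partial pressure. With Δn_gas = 0 − 5 = -5, Q moves away from K toward the side with fewer gas moles, so the system shifts toward the side with more gas moles — to the left.
Adding W (g), a reactant, drives the reaction to the right.
The forward reaction is exothermic. Raising T favours the endothermic direction — shift to the left.
The individual effects push in opposite directions; without quantitative information the net direction cannot be determined.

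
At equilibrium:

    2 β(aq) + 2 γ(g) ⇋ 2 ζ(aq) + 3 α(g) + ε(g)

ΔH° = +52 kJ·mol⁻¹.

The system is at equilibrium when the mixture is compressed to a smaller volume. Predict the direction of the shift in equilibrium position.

left

Gas moles: reactants 2, products 4 (Δn_gas = +2). Compression shifts the system toward the side with fewer moles of gas — to the left.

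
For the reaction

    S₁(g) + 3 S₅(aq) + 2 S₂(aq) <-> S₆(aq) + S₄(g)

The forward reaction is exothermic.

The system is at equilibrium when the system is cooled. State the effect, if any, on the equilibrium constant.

K depends on temperature via the van 't Hoff relation. The forward reaction is exothermic, so lowering T increases K.

increases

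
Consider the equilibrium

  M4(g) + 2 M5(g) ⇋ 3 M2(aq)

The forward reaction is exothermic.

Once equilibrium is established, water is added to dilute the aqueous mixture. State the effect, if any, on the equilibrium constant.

The equilibrium constant depends only on temperature. This perturbation may move the position of equilibrium, but since T is unchanged, K itself is unchanged.

unchanged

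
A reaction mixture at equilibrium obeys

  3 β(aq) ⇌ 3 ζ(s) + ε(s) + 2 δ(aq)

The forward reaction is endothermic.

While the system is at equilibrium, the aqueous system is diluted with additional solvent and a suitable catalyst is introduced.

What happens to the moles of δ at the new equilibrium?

decreases

Dilution lowers every aqueous concentration by the same factor. Δn_aq = 2 − 3 = -1, so the system shifts toward the side with more dissolved moles — to the left.
A catalyst speeds both forward and reverse rates equally; it changes neither Q nor K — no shift from this change.
The net shift is to the left. δ is a product, so its amount decreases.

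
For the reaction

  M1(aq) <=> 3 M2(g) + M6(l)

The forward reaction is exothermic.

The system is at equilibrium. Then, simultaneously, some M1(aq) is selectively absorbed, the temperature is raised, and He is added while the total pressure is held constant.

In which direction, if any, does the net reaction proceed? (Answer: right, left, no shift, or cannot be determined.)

Removing M1 (aq), a reactant, drives the reaction to the left.
The forward reaction is exothermic. Raising T favours the endothermic direction — shift to the left.
Adding inert gas at constant total pressure expands the volume and lowers every reacting partial pressure. With Δn_gas = 3 − 0 = +3, Q moves away from K toward the side with fewer gas moles, so the system shifts toward the side with more gas moles — to the right.
The individual effects push in opposite directions; without quantitative information the net direction cannot be determined.

cannot be determined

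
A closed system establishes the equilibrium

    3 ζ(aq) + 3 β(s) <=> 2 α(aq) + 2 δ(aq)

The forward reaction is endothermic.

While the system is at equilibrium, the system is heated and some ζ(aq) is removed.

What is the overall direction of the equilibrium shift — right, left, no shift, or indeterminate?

cannot be determined

The forward reaction is endothermic. Raising T favours the endothermic direction — shift to the right.
Removing ζ (aq), a reactant, drives the reaction to the left.
The individual effects push in opposite directions; without quantitative information the net direction cannot be determined.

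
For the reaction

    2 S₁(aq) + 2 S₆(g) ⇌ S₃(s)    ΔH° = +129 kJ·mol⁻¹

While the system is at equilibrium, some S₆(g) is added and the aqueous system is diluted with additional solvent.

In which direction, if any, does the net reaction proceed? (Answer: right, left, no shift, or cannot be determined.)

cannot be determined

Adding S₆ (g), a reactant, drives the reaction to the right.
Dilution lowers every aqueous concentration by the same factor. Δn_aq = 0 − 2 = -2, so the system shifts toward the side with more dissolved moles — to the left.
The individual effects push in opposite directions; without quantitative information the net direction cannot be determined.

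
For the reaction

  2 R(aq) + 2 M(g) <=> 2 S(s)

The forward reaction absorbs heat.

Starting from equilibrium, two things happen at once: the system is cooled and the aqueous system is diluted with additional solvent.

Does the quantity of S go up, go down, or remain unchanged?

The forward reaction is endothermic. Lowering T favours the exothermic direction — shift to the left.
Dilution lowers every aqueous concentration by the same factor. Δn_aq = 0 − 2 = -2, so the system shifts toward the side with more dissolved moles — to the left.
The net shift is to the left. S is a product, so its amount decreases.

decreases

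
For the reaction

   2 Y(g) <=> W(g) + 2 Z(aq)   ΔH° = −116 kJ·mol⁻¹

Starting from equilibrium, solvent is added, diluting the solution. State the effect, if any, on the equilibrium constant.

unchanged

The equilibrium constant depends only on temperature. This perturbation may move the position of equilibrium, but since T is unchanged, K itself is unchanged.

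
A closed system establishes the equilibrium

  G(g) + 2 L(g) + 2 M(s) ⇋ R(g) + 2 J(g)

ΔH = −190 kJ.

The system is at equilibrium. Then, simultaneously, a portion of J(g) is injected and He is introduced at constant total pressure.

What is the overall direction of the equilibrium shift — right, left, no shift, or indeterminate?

left

Adding J (g), a product, drives the reaction to the left.
Adding inert gas at constant total pressure expands the volume, scaling every reacting partial pressure by the same factor. Δn_gas = 3 − 3 = 0, so Q is unchanged — no shift.
Only the nonzero effect(s) matter; the net shift is to the left.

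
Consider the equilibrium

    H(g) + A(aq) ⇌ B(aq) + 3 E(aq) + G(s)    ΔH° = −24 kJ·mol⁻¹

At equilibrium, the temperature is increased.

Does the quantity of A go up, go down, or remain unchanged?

increases

The forward reaction is exothermic. Raising T favours the endothermic direction — shift to the left.
The net shift is to the left. A is a reactant, so its amount increases.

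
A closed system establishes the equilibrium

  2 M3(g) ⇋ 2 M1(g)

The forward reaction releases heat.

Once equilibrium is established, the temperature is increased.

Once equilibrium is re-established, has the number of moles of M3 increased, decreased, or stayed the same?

The forward reaction is exothermic. Raising T favours the endothermic direction — shift to the left.
The net shift is to the left. M3 is a reactant, so its amount increases.

increases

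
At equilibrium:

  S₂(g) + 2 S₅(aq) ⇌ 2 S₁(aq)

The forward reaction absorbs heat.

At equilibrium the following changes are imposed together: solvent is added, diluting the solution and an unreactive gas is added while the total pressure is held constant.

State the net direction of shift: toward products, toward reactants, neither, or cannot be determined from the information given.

left

Dilution scales every aqueous concentration by the same factor. Δn_aq = 2 − 2 = 0, so Q is unchanged — no shift.
Adding inert gas at constant total pressure expands the volume and lowers every reacting partial pressure. With Δn_gas = 0 − 1 = -1, Q moves away from K toward the side with fewer gas moles, so the system shifts toward the side with more gas moles — to the left.
Only the nonzero effect(s) matter; the net shift is to the left.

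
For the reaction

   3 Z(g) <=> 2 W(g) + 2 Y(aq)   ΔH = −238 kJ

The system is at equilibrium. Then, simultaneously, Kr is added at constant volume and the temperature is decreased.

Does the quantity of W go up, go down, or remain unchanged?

increases

At constant volume, adding an inert gas leaves every reacting species' partial pressure unchanged, so Q is unchanged — no shift from this change.
The forward reaction is exothermic. Lowering T favours the exothermic direction — shift to the right.
The net shift is to the right. W is a product, so its amount increases.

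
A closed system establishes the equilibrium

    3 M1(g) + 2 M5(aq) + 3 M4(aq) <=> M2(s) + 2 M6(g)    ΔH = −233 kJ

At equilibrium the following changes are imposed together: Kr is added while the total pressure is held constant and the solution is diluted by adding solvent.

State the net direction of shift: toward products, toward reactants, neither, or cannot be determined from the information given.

Adding inert gas at constant total pressure expands the volume and lowers every reacting partial pressure. With Δn_gas = 2 − 3 = -1, Q moves away from K toward the side with fewer gas moles, so the system shifts toward the side with more gas moles — to the left.
Dilution lowers every aqueous concentration by the same factor. Δn_aq = 0 − 5 = -5, so the system shifts toward the side with more dissolved moles — to the left.
All effects act in the same direction — net shift to the left.

left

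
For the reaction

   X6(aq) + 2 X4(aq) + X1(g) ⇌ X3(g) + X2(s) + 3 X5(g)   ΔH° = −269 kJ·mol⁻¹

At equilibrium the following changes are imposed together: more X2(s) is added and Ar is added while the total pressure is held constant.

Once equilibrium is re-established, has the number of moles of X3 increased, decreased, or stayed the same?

increases

X2 is a pure solid; its activity is 1 regardless of amount, so Q is unaffected — no shift from this change.
Adding inert gas at constant total pressure expands the volume and lowers every reacting partial pressure. With Δn_gas = 4 − 1 = +3, Q moves away from K toward the side with fewer gas moles, so the system shifts toward the side with more gas moles — to the right.
The net shift is to the right. X3 is a product, so its amount increases.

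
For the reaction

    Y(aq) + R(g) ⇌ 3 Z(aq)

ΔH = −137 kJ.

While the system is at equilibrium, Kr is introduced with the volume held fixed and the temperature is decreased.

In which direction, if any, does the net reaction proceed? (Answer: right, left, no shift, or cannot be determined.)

At constant volume, adding an inert gas leaves every reacting species' partial pressure unchanged, so Q is unchanged — no shift from this change.
The forward reaction is exothermic. Lowering T favours the exothermic direction — shift to the right.
Only the nonzero effect(s) matter; the net shift is to the right.

right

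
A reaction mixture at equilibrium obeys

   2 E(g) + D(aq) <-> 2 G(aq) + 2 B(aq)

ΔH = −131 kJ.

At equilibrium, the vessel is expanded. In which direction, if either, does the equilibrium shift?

Gas moles: reactants 2, products 0 (Δn_gas = -2). Expansion shifts the system toward the side with more moles of gas — to the left.

left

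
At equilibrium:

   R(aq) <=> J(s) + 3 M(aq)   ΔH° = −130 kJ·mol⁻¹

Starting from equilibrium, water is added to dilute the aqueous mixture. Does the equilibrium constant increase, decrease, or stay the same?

unchanged

The equilibrium constant depends only on temperature. This perturbation may move the position of equilibrium, but since T is unchanged, K itself is unchanged.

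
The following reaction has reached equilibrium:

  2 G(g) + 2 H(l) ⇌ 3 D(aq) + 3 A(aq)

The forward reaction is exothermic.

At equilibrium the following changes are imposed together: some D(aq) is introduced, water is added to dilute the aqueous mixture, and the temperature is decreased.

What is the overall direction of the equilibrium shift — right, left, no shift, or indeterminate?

Adding D (aq), a product, drives the reaction to the left.
Dilution lowers every aqueous concentration by the same factor. Δn_aq = 6 − 0 = +6, so the system shifts toward the side with more dissolved moles — to the right.
The forward reaction is exothermic. Lowering T favours the exothermic direction — shift to the right.
The individual effects push in opposite directions; without quantitative information the net direction cannot be determined.

cannot be determined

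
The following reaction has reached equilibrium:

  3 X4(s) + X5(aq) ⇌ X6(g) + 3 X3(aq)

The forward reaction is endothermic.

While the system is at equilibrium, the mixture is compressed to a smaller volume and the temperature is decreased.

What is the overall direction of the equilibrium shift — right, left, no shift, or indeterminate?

Gas moles: reactants 0, products 1 (Δn_gas = +1). Compression shifts the system toward the side with fewer moles of gas — to the left.
The forward reaction is endothermic. Lowering T favours the exothermic direction — shift to the left.
All effects act in the same direction — net shift to the left.

left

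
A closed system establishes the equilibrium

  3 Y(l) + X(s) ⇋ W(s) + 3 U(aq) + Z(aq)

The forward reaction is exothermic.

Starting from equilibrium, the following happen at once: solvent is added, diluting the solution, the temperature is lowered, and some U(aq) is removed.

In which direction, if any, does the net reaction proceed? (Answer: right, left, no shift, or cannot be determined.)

Dilution lowers every aqueous concentration by the same factor. Δn_aq = 4 − 0 = +4, so the system shifts toward the side with more dissolved moles — to the right.
The forward reaction is exothermic. Lowering T favours the exothermic direction — shift to the right.
Removing U (aq), a product, drives the reaction to the right.
All effects act in the same direction — net shift to the right.

right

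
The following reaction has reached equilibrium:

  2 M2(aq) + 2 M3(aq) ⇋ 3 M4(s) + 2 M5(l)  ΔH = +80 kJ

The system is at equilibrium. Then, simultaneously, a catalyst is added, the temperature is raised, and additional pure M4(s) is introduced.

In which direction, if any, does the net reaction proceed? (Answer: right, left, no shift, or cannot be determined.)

right

A catalyst speeds both forward and reverse rates equally; it changes neither Q nor K — no shift from this change.
The forward reaction is endothermic. Raising T favours the endothermic direction — shift to the right.
M4 is a pure solid; its activity is 1 regardless of amount, so Q is unaffected — no shift from this change.
Only the nonzero effect(s) matter; the net shift is to the right.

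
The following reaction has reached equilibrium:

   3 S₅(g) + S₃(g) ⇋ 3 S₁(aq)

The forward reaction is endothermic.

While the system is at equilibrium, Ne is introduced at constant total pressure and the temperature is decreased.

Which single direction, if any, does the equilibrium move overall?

Adding inert gas at constant total pressure expands the volume and lowers every reacting partial pressure. With Δn_gas = 0 − 4 = -4, Q moves away from K toward the side with fewer gas moles, so the system shifts toward the side with more gas moles — to the left.
The forward reaction is endothermic. Lowering T favours the exothermic direction — shift to the left.
All effects act in the same direction — net shift to the left.

left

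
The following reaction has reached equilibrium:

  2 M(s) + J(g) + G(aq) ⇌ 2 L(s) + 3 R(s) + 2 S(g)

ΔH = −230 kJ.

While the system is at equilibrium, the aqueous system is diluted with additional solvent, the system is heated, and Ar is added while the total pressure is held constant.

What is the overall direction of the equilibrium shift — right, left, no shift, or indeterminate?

cannot be determined

Dilution lowers every aqueous concentration by the same factor. Δn_aq = 0 − 1 = -1, so the system shifts toward the side with more dissolved moles — to the left.
The forward reaction is exothermic. Raising T favours the endothermic direction — shift to the left.
Adding inert gas at constant total pressure expands the volume and lowers every reacting partial pressure. With Δn_gas = 2 − 1 = +1, Q moves away from K toward the side with fewer gas moles, so the system shifts toward the side with more gas moles — to the right.
The individual effects push in opposite directions; without quantitative information the net direction cannot be determined.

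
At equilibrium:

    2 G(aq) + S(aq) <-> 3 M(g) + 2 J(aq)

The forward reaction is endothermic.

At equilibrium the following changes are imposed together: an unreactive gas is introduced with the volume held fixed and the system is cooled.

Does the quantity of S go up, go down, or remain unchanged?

increases

At constant volume, adding an inert gas leaves every reacting species' partial pressure unchanged, so Q is unchanged — no shift from this change.
The forward reaction is endothermic. Lowering T favours the exothermic direction — shift to the left.
The net shift is to the left. S is a reactant, so its amount increases.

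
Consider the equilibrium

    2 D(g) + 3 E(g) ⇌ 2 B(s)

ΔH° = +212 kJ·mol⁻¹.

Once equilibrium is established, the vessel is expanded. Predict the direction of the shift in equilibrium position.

left

Gas moles: reactants 5, products 0 (Δn_gas = -5). Expansion shifts the system toward the side with more moles of gas — to the left.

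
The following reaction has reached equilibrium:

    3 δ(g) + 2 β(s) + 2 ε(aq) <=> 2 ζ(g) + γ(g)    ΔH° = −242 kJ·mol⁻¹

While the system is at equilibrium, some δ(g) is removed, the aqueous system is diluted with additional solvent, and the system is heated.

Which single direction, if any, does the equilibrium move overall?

left

Removing δ (g), a reactant, drives the reaction to the left.
Dilution lowers every aqueous concentration by the same factor. Δn_aq = 0 − 2 = -2, so the system shifts toward the side with more dissolved moles — to the left.
The forward reaction is exothermic. Raising T favours the endothermic direction — shift to the left.
All effects act in the same direction — net shift to the left.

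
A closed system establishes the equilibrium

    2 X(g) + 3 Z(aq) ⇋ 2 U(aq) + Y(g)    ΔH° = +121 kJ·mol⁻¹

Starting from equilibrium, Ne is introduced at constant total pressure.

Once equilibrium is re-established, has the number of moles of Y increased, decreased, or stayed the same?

decreases

Adding inert gas at constant total pressure expands the volume and lowers every reacting partial pressure. With Δn_gas = 1 − 2 = -1, Q moves away from K toward the side with fewer gas moles, so the system shifts toward the side with more gas moles — to the left.
The net shift is to the left. Y is a product, so its amount decreases.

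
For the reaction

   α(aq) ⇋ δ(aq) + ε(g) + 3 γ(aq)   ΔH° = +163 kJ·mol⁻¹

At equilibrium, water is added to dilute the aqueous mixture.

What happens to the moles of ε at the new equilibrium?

Dilution lowers every aqueous concentration by the same factor. Δn_aq = 4 − 1 = +3, so the system shifts toward the side with more dissolved moles — to the right.
The net shift is to the right. ε is a product, so its amount increases.

increases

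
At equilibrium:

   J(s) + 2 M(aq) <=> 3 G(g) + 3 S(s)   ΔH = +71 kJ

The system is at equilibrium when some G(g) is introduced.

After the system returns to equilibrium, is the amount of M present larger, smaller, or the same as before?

Adding G (g), a product, drives the reaction to the left.
The net shift is to the left. M is a reactant, so its amount increases.

increases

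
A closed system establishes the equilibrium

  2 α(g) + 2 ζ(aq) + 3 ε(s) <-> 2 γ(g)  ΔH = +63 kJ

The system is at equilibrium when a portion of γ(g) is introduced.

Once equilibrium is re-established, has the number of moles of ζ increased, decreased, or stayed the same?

Adding γ (g), a product, drives the reaction to the left.
The net shift is to the left. ζ is a reactant, so its amount increases.

increases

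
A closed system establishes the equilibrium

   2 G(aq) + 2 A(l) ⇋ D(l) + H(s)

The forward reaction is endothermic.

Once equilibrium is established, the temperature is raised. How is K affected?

K depends on temperature via the van 't Hoff relation. The forward reaction is endothermic, so raising T increases K.

increases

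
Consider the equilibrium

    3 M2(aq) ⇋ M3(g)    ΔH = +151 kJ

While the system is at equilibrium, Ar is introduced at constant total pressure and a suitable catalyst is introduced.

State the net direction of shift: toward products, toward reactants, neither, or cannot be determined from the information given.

Adding inert gas at constant total pressure expands the volume and lowers every reacting partial pressure. With Δn_gas = 1 − 0 = +1, Q moves away from K toward the side with fewer gas moles, so the system shifts toward the side with more gas moles — to the right.
A catalyst speeds both forward and reverse rates equally; it changes neither Q nor K — no shift from this change.
Only the nonzero effect(s) matter; the net shift is to the right.

right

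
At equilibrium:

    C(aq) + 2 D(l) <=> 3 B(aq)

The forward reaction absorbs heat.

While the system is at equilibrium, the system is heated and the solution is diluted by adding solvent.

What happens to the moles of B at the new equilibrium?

The forward reaction is endothermic. Raising T favours the endothermic direction — shift to the right.
Dilution lowers every aqueous concentration by the same factor. Δn_aq = 3 − 1 = +2, so the system shifts toward the side with more dissolved moles — to the right.
The net shift is to the right. B is a product, so its amount increases.

increases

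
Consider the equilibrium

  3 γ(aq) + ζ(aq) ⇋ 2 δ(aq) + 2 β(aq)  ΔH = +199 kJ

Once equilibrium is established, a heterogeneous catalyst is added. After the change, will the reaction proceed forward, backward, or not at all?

no shift

A catalyst speeds both forward and reverse rates equally; it changes neither Q nor K — no shift from this change.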